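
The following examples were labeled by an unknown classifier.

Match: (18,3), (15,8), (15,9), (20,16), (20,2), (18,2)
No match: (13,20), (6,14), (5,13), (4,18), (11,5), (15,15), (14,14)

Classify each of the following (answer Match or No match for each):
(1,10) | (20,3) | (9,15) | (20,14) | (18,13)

The distinguishing property — first > second AND sum ≥ 18 — holds for all the 'Match' cases and none of the 'No match' cases.
(1,10) → 1 < 10, 1+10 = 11 → No match.
(20,3) → 20 > 3, 20+3 = 23 → Match.
(9,15) → 9 < 15, 9+15 = 24 → No match.
(20,14) → 20 > 14, 20+14 = 34 → Match.
(18,13) → 18 > 13, 18+13 = 31 → Match.

No match, Match, No match, Match, Match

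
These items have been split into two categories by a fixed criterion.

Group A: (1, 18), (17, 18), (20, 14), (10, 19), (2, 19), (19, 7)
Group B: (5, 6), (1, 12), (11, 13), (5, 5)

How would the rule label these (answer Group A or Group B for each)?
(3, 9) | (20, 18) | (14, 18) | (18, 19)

Group B, Group A, Group A, Group A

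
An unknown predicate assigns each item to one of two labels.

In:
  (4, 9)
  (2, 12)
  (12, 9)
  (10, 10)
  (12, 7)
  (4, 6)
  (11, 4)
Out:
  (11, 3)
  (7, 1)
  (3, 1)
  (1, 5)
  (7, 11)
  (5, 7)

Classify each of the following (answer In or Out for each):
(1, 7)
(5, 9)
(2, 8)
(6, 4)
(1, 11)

Out, Out, In, In, Out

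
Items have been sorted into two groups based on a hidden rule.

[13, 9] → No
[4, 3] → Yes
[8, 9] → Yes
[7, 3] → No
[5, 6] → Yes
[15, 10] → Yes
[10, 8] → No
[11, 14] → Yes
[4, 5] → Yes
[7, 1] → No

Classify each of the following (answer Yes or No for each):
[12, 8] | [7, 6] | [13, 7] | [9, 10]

No, Yes, No, Yes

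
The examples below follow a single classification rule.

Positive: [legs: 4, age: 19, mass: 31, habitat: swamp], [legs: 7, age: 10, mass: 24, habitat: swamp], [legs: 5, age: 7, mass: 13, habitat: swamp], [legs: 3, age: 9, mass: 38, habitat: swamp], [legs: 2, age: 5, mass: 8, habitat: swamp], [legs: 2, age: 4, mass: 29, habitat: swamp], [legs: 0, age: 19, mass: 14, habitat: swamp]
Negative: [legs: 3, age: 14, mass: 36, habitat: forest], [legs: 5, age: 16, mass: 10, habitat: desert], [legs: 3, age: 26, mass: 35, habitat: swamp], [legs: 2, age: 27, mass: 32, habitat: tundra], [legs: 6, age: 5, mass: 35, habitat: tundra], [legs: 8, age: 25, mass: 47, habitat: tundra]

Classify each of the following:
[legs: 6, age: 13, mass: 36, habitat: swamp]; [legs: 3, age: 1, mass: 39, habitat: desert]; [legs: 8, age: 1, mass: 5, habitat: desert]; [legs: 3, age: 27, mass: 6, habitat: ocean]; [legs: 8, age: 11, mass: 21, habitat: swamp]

Positive, Negative, Negative, Negative, Positive

The common property of the 'Positive' items is: habitat is swamp AND age ≤ 19. No 'Negative' item has it.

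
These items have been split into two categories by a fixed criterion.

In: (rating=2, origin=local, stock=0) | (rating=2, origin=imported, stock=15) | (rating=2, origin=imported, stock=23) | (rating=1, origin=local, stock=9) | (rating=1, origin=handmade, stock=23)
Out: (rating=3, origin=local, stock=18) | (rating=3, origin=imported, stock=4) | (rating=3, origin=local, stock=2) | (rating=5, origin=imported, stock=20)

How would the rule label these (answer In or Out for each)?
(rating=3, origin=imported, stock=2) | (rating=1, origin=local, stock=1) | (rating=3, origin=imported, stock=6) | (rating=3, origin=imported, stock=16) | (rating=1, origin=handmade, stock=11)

Out, In, Out, Out, In

All 'In' examples share one property — rating ≤ 2 — and every 'Out' example lacks it.
(rating=3, origin=imported, stock=2) → rating = 3 → Out. (rating=1, origin=local, stock=1) → rating = 1 → In. (rating=3, origin=imported, stock=6) → rating = 3 → Out. (rating=3, origin=imported, stock=16) → rating = 3 → Out. (rating=1, origin=handmade, stock=11) → rating = 1 → In.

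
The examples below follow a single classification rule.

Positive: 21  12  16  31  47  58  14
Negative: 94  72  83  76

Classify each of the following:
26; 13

Positive, Positive

The classifier is using: at most 58.
26: 26 ≤ 58 — checks out, so Positive.
13: 13 ≤ 58 — checks out, so Positive.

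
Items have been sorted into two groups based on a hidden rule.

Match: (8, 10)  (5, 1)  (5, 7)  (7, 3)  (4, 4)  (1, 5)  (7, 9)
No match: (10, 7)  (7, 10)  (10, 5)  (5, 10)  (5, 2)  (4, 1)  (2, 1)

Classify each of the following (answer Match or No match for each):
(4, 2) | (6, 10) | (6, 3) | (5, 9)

Match, Match, No match, Match

All 'Match' examples share one property — sum is even — and every 'No match' example lacks it.
Match: (4, 2), since 4+2 = 6. Match: (6, 10), since 6+10 = 16. No match: (6, 3), since 6+3 = 9. Match: (5, 9), since 5+9 = 14.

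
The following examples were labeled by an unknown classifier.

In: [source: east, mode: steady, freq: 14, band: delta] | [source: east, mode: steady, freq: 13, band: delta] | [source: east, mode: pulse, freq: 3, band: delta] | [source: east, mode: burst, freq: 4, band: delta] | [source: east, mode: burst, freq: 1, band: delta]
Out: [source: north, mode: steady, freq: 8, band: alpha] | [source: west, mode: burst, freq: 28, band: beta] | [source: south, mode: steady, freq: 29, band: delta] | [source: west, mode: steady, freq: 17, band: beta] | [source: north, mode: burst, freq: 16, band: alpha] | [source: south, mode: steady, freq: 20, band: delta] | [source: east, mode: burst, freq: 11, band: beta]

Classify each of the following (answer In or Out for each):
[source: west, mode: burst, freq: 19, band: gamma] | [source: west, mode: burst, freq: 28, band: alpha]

The rule appears to be: source is east AND band is delta.
Out: [source: west, mode: burst, freq: 19, band: gamma], since source is west, band is gamma. Out: [source: west, mode: burst, freq: 28, band: alpha], since source is west, band is alpha.

Out, Out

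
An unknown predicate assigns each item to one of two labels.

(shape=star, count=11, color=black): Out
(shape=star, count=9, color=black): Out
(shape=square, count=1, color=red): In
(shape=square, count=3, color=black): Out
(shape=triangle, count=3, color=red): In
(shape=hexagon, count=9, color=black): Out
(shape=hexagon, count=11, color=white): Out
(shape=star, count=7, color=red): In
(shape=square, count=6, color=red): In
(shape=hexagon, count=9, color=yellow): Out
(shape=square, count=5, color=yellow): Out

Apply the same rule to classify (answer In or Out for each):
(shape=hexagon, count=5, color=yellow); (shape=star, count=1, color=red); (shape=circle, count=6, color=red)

The distinguishing property — color is red — holds for all the 'In' cases and none of the 'Out' cases.

Out, In, In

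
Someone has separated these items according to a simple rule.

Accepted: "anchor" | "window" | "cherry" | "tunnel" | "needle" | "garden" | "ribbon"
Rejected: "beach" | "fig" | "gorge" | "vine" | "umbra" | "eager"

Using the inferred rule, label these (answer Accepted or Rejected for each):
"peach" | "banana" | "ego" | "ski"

'Accepted' ⟺ length 6.

Rejected, Accepted, Rejected, Rejected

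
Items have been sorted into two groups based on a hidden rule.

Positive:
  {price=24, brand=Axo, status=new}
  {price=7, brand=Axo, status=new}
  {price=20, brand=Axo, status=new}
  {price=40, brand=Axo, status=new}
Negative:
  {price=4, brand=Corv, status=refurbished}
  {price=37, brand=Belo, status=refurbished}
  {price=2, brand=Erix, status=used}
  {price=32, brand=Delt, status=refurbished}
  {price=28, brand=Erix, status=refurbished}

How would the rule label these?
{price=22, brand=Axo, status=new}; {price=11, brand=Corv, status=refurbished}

Positive, Negative

'Positive' ⟺ brand is Axo.
Positive: {price=22, brand=Axo, status=new}, since brand is Axo.
Negative: {price=11, brand=Corv, status=refurbished}, since brand is Corv.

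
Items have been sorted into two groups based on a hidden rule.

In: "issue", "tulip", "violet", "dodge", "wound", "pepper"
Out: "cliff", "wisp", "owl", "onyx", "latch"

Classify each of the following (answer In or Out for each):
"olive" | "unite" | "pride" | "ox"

In, In, In, Out

The simplest hypothesis consistent with all the labels is: has ≥ 2 vowels.
"olive": 3 vowels, passes → In. "unite": 3 vowels, passes → In. "pride": 2 vowels, passes → In. "ox": 1 vowel, doesn't match → Out.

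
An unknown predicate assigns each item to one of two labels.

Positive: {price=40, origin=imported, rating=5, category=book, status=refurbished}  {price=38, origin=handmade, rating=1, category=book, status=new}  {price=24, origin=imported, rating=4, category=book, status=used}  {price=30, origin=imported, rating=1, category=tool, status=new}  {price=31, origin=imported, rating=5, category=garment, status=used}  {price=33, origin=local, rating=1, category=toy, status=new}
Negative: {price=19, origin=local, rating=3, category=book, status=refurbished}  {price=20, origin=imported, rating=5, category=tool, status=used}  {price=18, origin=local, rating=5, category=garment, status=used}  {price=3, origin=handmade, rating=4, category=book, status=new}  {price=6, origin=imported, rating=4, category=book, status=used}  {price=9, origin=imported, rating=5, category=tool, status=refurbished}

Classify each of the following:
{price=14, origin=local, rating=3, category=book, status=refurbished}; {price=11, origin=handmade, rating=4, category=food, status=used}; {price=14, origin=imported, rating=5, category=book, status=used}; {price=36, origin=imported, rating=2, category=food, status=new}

Negative, Negative, Negative, Positive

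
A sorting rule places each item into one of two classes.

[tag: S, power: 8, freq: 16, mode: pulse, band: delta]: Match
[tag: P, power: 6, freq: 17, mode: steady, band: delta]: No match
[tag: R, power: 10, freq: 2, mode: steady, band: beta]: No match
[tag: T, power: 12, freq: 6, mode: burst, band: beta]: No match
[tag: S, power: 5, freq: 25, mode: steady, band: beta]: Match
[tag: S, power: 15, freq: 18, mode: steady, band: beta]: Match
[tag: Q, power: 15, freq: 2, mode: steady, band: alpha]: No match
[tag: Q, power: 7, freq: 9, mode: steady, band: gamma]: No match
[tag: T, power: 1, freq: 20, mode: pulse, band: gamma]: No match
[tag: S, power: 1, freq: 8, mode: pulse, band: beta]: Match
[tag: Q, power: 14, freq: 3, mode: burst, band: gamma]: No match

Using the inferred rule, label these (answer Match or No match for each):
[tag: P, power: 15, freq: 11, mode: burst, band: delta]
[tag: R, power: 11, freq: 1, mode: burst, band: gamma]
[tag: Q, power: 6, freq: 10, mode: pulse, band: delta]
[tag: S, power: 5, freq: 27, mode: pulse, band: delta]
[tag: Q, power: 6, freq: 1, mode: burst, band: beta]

No match, No match, No match, Match, No match

Every 'Match' example satisfies: tag is S. None of the 'No match' examples do.
[tag: P, power: 15, freq: 11, mode: burst, band: delta] → tag is P → No match. [tag: R, power: 11, freq: 1, mode: burst, band: gamma] → tag is R → No match. [tag: Q, power: 6, freq: 10, mode: pulse, band: delta] → tag is Q → No match. [tag: S, power: 5, freq: 27, mode: pulse, band: delta] → tag is S → Match. [tag: Q, power: 6, freq: 1, mode: burst, band: beta] → tag is Q → No match.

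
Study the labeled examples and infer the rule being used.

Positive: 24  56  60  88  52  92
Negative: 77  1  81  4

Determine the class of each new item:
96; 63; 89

Positive, Negative, Negative

The distinguishing property — even AND at least 24 — holds for all the 'Positive' cases and none of the 'Negative' cases.
96 — 96 is even, 96 ≥ 24, hence Positive. 63 — 63 is odd, 63 ≥ 24, hence Negative. 89 — 89 is odd, 89 ≥ 24, hence Negative.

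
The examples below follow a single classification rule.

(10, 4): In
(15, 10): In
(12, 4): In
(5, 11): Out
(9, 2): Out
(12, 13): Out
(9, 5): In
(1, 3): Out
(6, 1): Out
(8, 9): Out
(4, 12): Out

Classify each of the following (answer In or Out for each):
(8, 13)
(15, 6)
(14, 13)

Out, In, In

One predicate separates the groups cleanly: first > second AND sum ≥ 14.
(8, 13): 8 < 13, 8+13 = 21, does not fit → Out.
(15, 6): 15 > 6, 15+6 = 21, fits → In.
(14, 13): 14 > 13, 14+13 = 27, fits → In.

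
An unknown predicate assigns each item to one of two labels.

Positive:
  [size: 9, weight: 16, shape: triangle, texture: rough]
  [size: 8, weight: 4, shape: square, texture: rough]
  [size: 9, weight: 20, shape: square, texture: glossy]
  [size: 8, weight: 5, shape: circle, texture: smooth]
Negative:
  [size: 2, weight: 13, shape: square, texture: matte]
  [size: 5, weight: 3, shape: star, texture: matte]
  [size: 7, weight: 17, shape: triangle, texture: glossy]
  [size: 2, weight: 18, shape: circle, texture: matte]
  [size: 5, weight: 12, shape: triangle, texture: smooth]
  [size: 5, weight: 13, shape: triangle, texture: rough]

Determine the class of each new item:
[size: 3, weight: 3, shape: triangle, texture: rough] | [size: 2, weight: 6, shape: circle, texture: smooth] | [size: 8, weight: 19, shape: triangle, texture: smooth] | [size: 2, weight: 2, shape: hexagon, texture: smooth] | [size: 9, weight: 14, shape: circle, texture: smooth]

Negative, Negative, Positive, Negative, Positive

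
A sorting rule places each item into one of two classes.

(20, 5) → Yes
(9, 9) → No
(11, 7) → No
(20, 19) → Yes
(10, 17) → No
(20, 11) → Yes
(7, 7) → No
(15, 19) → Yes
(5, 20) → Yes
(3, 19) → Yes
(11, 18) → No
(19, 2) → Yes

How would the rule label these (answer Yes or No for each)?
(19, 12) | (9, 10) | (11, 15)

Yes, No, No

All 'Yes' examples share one property — max ≥ 19 — and every 'No' example lacks it.
(19, 12): max 19 — satisfies this, so Yes.
(9, 10): max 10 — does not fit, so No.
(11, 15): max 15 — does not fit, so No.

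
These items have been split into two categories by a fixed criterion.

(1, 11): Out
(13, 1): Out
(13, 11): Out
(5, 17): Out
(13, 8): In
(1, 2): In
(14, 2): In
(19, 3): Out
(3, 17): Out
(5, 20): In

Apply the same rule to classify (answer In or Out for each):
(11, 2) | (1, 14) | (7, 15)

In, In, Out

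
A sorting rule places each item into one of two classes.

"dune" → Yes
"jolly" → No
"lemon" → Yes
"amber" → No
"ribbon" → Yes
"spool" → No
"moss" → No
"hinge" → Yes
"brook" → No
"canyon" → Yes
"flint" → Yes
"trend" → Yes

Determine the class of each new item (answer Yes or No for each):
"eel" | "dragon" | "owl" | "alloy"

Comparing the two groups points to one rule — contains 'n'.
"eel" — no 'n', hence No. "dragon" — has 'n', hence Yes. "owl" — no 'n', hence No. "alloy" — no 'n', hence No.

No, Yes, No, No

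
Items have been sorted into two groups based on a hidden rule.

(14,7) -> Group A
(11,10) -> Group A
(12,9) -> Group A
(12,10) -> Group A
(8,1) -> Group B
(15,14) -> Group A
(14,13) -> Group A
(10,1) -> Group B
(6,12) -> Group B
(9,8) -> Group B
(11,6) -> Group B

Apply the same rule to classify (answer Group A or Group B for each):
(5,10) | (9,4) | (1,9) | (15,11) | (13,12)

Group B, Group B, Group B, Group A, Group A

All 'Group A' examples share one property — sum ≥ 21 — and every 'Group B' example lacks it.
(5,10): 5+10 = 15, does not fit → Group B.
(9,4): 9+4 = 13, does not fit → Group B.
(1,9): 1+9 = 10, does not fit → Group B.
(15,11): 15+11 = 26, satisfies this → Group A.
(13,12): 13+12 = 25, satisfies this → Group A.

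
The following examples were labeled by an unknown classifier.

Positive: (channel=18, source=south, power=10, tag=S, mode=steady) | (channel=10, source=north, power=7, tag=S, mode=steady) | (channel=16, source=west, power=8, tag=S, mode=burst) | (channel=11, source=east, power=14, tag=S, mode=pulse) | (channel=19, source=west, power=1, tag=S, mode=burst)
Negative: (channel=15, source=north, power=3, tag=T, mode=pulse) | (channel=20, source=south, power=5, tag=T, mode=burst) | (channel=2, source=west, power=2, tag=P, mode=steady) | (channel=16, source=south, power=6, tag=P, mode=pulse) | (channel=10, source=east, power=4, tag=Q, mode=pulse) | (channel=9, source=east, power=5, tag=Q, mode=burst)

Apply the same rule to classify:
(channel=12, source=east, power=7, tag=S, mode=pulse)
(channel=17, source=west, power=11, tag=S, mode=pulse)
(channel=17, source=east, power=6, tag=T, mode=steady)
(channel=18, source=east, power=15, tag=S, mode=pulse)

Positive, Positive, Negative, Positive

The pattern is that an item is 'Positive' exactly when: tag is S.
(channel=12, source=east, power=7, tag=S, mode=pulse) — tag is S, hence Positive. (channel=17, source=west, power=11, tag=S, mode=pulse) — tag is S, hence Positive. (channel=17, source=east, power=6, tag=T, mode=steady) — tag is T, hence Negative. (channel=18, source=east, power=15, tag=S, mode=pulse) — tag is S, hence Positive.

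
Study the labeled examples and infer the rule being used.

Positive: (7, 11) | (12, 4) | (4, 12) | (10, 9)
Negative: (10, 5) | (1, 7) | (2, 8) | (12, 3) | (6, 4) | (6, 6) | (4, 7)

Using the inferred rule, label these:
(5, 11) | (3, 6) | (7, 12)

Positive, Negative, Positive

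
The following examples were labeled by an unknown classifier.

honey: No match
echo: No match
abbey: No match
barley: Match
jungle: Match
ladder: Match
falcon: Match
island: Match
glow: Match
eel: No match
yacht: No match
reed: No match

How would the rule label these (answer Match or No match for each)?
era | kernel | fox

All 'Match' examples share one property — even length AND contains 'l' — and every 'No match' example lacks it.

No match, Match, No match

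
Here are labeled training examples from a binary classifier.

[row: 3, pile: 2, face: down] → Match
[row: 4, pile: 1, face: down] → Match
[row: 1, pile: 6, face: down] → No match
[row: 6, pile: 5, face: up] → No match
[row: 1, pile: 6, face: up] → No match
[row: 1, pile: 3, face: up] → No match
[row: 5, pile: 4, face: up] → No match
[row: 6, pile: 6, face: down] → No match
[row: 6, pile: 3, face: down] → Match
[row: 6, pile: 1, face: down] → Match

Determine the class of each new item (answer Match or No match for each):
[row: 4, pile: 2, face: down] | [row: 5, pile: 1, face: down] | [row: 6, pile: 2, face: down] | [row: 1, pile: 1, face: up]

Match, Match, Match, No match

One predicate separates the groups cleanly: face is down AND pile ≤ 3.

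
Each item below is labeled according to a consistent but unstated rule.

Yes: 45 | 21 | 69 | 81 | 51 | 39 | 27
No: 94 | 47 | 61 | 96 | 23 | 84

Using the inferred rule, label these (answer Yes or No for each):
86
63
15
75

No, Yes, Yes, Yes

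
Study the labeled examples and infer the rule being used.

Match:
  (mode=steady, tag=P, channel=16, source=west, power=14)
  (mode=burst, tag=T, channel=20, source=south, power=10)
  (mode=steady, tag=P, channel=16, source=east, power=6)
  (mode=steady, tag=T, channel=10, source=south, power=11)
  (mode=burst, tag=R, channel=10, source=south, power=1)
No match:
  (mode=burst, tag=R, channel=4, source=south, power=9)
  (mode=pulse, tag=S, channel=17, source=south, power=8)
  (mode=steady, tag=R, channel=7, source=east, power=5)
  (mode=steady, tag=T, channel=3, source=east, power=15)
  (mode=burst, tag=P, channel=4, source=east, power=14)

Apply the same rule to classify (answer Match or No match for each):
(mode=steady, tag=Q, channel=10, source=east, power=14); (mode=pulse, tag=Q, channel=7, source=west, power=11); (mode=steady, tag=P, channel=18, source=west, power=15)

Match, No match, Match

Every 'Match' example satisfies: power ≠ 8 AND channel ≥ 10. None of the 'No match' examples do.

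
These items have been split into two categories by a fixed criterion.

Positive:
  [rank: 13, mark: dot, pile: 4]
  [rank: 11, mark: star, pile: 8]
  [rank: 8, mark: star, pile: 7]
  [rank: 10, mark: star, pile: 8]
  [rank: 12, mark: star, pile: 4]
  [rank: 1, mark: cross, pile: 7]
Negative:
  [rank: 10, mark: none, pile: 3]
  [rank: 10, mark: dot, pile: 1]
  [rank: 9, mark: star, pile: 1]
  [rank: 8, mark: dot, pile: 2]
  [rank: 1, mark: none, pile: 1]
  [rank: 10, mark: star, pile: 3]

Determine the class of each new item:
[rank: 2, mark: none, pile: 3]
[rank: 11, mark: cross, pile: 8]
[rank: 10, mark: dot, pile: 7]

Negative, Positive, Positive

The simplest hypothesis consistent with all the labels is: pile ≥ 4.
[rank: 2, mark: none, pile: 3]: pile = 3, lacks this property → Negative. [rank: 11, mark: cross, pile: 8]: pile = 8, fits → Positive. [rank: 10, mark: dot, pile: 7]: pile = 7, fits → Positive.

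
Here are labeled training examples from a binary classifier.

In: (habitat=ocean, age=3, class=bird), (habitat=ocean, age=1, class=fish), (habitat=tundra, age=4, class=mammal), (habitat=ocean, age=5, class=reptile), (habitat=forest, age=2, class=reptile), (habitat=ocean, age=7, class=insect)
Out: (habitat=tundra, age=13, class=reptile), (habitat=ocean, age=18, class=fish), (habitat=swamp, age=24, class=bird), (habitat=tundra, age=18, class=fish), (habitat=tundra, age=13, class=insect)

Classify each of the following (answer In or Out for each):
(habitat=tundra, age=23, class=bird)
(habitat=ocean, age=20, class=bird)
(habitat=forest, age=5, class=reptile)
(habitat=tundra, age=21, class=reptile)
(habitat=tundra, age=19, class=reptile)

Out, Out, In, Out, Out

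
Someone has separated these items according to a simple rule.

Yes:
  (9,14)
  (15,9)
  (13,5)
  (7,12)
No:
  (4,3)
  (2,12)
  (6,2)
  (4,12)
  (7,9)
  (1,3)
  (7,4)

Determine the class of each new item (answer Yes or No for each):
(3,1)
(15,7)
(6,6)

No, Yes, No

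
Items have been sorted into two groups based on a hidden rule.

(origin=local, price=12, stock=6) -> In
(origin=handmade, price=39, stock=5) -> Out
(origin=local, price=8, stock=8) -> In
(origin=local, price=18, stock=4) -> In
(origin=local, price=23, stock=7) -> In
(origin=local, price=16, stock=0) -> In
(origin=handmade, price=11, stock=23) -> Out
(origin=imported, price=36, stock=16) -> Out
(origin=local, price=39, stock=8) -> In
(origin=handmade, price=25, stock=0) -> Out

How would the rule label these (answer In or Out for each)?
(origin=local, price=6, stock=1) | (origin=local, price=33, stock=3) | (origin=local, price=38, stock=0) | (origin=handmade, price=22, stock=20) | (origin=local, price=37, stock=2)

In, In, In, Out, In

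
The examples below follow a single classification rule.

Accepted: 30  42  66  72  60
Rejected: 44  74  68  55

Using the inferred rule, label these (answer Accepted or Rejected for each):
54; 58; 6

Accepted, Rejected, Accepted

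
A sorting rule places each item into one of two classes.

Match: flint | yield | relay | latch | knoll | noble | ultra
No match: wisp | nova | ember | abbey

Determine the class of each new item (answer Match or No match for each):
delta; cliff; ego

Comparing the two groups points to one rule — contains 'l'.
delta: Match (has 'l'). cliff: Match (has 'l'). ego: No match (no 'l').

Match, Match, No match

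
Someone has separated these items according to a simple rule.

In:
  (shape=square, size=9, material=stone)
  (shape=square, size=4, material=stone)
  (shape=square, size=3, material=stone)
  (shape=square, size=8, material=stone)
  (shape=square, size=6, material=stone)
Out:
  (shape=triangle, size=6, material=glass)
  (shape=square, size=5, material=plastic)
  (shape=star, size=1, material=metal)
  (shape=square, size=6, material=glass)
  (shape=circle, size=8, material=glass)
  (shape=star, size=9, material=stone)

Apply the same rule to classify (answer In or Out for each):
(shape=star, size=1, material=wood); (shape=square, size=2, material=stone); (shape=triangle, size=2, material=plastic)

Out, In, Out

Every 'In' example satisfies: material is stone AND shape is square. None of the 'Out' examples do.
(shape=star, size=1, material=wood) — material is wood, shape is star, hence Out. (shape=square, size=2, material=stone) — material is stone, shape is square, hence In. (shape=triangle, size=2, material=plastic) — material is plastic, shape is triangle, hence Out.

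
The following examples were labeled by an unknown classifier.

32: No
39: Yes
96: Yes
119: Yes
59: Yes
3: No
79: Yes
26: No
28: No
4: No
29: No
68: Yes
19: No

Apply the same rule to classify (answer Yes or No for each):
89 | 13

Yes, No

'Yes' ⟺ at least 39.
89: Yes (89 ≥ 39). 13: No (13 < 39).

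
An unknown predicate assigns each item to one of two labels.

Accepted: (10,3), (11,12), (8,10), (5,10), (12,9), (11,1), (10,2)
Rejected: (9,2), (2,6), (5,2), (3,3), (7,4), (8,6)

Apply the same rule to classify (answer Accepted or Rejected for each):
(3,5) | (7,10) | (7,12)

All 'Accepted' examples share one property — max ≥ 10 — and every 'Rejected' example lacks it.
(3,5): max 5, fails the rule → Rejected.
(7,10): max 10, qualifies → Accepted.
(7,12): max 12, qualifies → Accepted.

Rejected, Accepted, Accepted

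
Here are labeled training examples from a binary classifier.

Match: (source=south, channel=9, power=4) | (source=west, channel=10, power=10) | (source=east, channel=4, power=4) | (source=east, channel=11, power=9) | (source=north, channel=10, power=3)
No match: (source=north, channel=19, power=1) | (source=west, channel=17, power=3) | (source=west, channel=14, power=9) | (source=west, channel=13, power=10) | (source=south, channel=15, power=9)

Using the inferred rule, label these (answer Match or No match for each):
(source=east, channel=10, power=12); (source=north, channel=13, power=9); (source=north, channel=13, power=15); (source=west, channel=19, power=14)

Match, No match, No match, No match

The distinguishing property — channel ≤ 11 — holds for all the 'Match' cases and none of the 'No match' cases.
(source=east, channel=10, power=12): Match (channel = 10). (source=north, channel=13, power=9): No match (channel = 13). (source=north, channel=13, power=15): No match (channel = 13). (source=west, channel=19, power=14): No match (channel = 19).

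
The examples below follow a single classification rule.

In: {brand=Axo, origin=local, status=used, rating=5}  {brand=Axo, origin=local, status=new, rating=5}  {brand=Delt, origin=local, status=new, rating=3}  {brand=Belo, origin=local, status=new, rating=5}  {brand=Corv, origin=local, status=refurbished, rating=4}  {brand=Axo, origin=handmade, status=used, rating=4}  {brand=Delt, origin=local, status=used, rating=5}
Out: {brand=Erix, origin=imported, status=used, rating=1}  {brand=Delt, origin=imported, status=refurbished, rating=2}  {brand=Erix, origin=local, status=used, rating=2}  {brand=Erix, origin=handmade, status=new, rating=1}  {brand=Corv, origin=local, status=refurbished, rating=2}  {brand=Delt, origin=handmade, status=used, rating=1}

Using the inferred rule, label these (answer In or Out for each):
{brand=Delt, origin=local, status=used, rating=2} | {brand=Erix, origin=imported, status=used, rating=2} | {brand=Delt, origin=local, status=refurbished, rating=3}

A rule that fits every label: rating ≥ 3 — true of each 'In' example, false of each 'Out' one.
Out: {brand=Delt, origin=local, status=used, rating=2}, since rating = 2.
Out: {brand=Erix, origin=imported, status=used, rating=2}, since rating = 2.
In: {brand=Delt, origin=local, status=refurbished, rating=3}, since rating = 3.

Out, Out, In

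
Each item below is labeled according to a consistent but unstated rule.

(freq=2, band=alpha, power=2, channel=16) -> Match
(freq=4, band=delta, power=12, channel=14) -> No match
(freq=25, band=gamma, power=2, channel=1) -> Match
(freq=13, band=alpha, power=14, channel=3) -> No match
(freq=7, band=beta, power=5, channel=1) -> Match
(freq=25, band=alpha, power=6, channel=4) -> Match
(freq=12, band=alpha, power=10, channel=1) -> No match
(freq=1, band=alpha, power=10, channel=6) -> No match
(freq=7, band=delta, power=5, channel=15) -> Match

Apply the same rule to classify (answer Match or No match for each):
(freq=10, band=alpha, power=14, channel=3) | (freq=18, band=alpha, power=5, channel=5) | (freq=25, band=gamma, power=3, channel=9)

The classifier is using: power ≤ 6.
(freq=10, band=alpha, power=14, channel=3): No match (power = 14). (freq=18, band=alpha, power=5, channel=5): Match (power = 5). (freq=25, band=gamma, power=3, channel=9): Match (power = 3).

No match, Match, Match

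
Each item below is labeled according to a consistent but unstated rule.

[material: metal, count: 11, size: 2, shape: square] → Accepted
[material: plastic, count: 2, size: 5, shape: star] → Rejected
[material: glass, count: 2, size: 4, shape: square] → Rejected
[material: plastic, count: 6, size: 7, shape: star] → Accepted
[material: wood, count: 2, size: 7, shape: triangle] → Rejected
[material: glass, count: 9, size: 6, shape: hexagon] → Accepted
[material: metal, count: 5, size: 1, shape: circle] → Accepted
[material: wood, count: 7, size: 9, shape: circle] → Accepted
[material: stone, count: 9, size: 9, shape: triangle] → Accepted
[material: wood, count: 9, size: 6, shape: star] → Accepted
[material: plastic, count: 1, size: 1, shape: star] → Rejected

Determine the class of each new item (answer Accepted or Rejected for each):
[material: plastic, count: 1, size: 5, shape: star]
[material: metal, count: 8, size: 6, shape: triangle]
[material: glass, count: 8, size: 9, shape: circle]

Every 'Accepted' example satisfies: count ≥ 5. None of the 'Rejected' examples do.

Rejected, Accepted, Accepted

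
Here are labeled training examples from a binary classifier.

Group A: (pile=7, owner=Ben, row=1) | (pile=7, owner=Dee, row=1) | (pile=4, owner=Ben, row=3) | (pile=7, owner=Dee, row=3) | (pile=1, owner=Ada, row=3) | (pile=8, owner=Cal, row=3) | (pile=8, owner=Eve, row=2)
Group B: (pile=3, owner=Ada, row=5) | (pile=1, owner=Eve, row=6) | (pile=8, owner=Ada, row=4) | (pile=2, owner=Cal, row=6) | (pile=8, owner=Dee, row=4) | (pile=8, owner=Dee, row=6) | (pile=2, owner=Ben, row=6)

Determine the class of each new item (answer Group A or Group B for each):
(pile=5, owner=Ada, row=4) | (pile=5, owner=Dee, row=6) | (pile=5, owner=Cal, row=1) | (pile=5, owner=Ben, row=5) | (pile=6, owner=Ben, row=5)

Group B, Group B, Group A, Group B, Group B

The distinguishing property — row ≤ 3 — holds for all the 'Group A' cases and none of the 'Group B' cases.
(pile=5, owner=Ada, row=4): row = 4 — fails this test, so Group B. (pile=5, owner=Dee, row=6): row = 6 — fails this test, so Group B. (pile=5, owner=Cal, row=1): row = 1 — meets the rule, so Group A. (pile=5, owner=Ben, row=5): row = 5 — fails this test, so Group B. (pile=6, owner=Ben, row=5): row = 5 — fails this test, so Group B.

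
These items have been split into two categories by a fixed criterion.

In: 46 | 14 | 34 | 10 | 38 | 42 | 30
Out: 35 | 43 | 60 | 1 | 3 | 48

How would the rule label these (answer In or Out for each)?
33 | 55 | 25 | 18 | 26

Comparing the two groups points to one rule — ≡ 2 (mod 4).

Out, Out, Out, In, In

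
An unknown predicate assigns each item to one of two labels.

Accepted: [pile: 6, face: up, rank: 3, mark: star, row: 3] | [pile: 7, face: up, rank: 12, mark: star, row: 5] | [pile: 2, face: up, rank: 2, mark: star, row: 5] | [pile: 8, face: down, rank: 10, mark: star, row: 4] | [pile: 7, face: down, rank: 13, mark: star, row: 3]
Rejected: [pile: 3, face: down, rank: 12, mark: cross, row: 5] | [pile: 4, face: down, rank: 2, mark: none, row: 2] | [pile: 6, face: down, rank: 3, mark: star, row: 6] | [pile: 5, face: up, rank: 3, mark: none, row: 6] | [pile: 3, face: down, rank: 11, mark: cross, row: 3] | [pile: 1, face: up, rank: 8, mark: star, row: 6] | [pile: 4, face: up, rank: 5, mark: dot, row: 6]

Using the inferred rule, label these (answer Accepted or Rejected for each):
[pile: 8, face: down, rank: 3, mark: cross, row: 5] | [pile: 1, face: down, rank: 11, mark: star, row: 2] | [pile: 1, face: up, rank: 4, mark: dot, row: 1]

Rejected, Accepted, Rejected

One predicate separates the groups cleanly: mark is star AND row ≤ 5.
[pile: 8, face: down, rank: 3, mark: cross, row: 5] — mark is cross, row = 5, hence Rejected. [pile: 1, face: down, rank: 11, mark: star, row: 2] — mark is star, row = 2, hence Accepted. [pile: 1, face: up, rank: 4, mark: dot, row: 1] — mark is dot, row = 1, hence Rejected.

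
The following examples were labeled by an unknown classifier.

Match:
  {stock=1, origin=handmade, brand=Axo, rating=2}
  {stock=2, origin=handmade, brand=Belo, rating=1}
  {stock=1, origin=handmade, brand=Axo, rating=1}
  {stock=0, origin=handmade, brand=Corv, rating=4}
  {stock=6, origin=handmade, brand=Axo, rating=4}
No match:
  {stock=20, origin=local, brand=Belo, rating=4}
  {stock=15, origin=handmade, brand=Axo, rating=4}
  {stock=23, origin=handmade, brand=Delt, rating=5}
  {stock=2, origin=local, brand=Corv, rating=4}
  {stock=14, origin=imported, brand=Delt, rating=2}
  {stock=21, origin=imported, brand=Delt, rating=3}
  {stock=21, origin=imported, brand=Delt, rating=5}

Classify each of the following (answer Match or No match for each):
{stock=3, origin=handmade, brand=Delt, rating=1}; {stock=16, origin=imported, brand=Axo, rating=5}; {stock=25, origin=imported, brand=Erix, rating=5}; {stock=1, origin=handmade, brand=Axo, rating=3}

All 'Match' examples share one property — origin is handmade AND stock ≤ 6 — and every 'No match' example lacks it.

Match, No match, No match, Match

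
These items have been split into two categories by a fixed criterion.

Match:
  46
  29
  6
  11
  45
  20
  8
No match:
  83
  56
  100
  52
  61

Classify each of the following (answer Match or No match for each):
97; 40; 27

The simplest hypothesis consistent with all the labels is: at most 46.
97: 97 > 46, doesn't qualify → No match. 40: 40 ≤ 46, passes → Match. 27: 27 ≤ 46, passes → Match.

No match, Match, Match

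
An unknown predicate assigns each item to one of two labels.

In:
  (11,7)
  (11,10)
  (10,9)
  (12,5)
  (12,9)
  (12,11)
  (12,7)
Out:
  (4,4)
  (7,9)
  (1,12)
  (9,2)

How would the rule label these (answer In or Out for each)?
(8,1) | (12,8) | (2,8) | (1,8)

Rule: sum ≥ 17. This holds for each 'In' example and fails for each 'Out' one.
Out: (8,1), since 8+1 = 9. In: (12,8), since 12+8 = 20. Out: (2,8), since 2+8 = 10. Out: (1,8), since 1+8 = 9.

Out, In, Out, Out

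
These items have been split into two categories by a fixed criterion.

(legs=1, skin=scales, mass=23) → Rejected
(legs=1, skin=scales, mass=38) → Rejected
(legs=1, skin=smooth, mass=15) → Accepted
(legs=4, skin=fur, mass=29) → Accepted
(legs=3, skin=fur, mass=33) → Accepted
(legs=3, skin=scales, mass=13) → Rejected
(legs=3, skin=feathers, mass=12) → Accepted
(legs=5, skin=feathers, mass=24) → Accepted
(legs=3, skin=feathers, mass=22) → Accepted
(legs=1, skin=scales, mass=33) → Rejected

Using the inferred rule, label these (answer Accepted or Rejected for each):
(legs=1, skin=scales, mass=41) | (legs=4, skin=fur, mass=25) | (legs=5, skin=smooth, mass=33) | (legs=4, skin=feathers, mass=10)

The distinguishing property — skin is not scales — holds for all the 'Accepted' cases and none of the 'Rejected' cases.
(legs=1, skin=scales, mass=41) → skin is scales → Rejected. (legs=4, skin=fur, mass=25) → skin is fur → Accepted. (legs=5, skin=smooth, mass=33) → skin is smooth → Accepted. (legs=4, skin=feathers, mass=10) → skin is feathers → Accepted.

Rejected, Accepted, Accepted, Accepted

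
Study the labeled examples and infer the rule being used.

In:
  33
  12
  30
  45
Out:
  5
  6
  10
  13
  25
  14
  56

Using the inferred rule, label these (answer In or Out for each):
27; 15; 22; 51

In, In, Out, In

Every 'In' example satisfies: multiple of 3 AND at least 10. None of the 'Out' examples do.
27: 27 = 3·9, 27 ≥ 10 — passes, so In.
15: 15 = 3·5, 15 ≥ 10 — passes, so In.
22: 22 = 3·7 + 1, 22 ≥ 10 — fails this test, so Out.
51: 51 = 3·17, 51 ≥ 10 — passes, so In.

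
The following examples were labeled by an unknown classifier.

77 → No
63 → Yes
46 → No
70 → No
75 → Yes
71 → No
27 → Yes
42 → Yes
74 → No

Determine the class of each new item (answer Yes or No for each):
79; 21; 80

Comparing the two groups points to one rule — multiple of 3.
79: No (79 = 3·26 + 1). 21: Yes (21 = 3·7). 80: No (80 = 3·26 + 2).

No, Yes, No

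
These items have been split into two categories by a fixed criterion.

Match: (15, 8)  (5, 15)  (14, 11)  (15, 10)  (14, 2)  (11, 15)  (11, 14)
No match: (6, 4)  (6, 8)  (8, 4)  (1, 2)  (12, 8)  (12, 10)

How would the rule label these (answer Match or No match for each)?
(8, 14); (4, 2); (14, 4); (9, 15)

The classifier is using: max ≥ 14.
(8, 14): max 14, passes → Match. (4, 2): max 4, fails this test → No match. (14, 4): max 14, passes → Match. (9, 15): max 15, passes → Match.

Match, No match, Match, Match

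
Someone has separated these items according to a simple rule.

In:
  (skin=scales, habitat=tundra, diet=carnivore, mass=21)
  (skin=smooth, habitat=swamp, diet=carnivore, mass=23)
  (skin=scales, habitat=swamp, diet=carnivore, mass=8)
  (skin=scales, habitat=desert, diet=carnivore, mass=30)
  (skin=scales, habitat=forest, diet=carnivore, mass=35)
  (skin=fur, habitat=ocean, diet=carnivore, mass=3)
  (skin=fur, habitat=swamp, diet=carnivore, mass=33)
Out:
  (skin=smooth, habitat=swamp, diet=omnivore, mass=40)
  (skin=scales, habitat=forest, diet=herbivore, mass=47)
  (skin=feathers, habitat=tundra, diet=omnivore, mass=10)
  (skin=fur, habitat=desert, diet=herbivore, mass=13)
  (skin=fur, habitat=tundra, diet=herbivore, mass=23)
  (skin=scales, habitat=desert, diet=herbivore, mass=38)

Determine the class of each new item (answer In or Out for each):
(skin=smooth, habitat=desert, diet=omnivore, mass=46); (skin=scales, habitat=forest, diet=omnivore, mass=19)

One predicate separates the groups cleanly: diet is carnivore.

Out, Out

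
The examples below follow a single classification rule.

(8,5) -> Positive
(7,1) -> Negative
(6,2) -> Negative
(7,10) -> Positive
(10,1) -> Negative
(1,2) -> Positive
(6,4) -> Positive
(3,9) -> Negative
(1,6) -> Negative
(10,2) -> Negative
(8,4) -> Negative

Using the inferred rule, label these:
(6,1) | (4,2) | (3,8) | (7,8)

The pattern is that an item is 'Positive' exactly when: |first − second| ≤ 3.

Negative, Positive, Negative, Positive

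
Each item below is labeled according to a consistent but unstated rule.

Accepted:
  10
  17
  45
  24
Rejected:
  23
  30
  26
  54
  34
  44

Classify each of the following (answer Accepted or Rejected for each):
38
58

Accepted, Rejected

A rule that fits every label: ≡ 3 (mod 7) — true of each 'Accepted' example, false of each 'Rejected' one.
38: 38 mod 7 = 3, meets the rule → Accepted. 58: 58 mod 7 = 2, doesn't qualify → Rejected.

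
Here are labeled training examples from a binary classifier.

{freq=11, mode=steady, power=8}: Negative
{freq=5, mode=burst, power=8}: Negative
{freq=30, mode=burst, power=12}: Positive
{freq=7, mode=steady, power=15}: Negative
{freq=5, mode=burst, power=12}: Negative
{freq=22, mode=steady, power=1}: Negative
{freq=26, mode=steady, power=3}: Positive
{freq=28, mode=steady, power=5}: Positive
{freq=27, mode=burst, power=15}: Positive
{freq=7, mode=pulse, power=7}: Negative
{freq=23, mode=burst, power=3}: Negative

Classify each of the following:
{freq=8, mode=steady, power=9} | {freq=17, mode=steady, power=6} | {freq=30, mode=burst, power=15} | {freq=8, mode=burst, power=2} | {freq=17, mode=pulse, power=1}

Negative, Negative, Positive, Negative, Negative

Rule: freq ≥ 26. This holds for each 'Positive' example and fails for each 'Negative' one.
{freq=8, mode=steady, power=9}: freq = 8, does not fit → Negative. {freq=17, mode=steady, power=6}: freq = 17, does not fit → Negative. {freq=30, mode=burst, power=15}: freq = 30, passes → Positive. {freq=8, mode=burst, power=2}: freq = 8, does not fit → Negative. {freq=17, mode=pulse, power=1}: freq = 17, does not fit → Negative.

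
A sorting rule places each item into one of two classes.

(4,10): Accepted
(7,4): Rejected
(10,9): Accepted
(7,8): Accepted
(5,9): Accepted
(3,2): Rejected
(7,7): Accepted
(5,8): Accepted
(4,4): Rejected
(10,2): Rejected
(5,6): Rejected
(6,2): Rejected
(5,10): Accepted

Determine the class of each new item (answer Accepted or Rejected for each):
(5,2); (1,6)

Rejected, Rejected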